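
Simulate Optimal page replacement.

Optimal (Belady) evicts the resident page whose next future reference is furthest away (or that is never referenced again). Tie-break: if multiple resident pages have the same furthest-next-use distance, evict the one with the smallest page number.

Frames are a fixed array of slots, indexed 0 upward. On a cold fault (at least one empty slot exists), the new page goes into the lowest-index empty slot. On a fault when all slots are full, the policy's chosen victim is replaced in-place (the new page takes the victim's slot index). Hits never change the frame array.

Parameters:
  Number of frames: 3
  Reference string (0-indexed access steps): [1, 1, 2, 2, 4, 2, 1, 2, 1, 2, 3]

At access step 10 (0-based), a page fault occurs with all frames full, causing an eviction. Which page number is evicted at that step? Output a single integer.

Step 0: ref 1 -> FAULT, frames=[1,-,-]
Step 1: ref 1 -> HIT, frames=[1,-,-]
Step 2: ref 2 -> FAULT, frames=[1,2,-]
Step 3: ref 2 -> HIT, frames=[1,2,-]
Step 4: ref 4 -> FAULT, frames=[1,2,4]
Step 5: ref 2 -> HIT, frames=[1,2,4]
Step 6: ref 1 -> HIT, frames=[1,2,4]
Step 7: ref 2 -> HIT, frames=[1,2,4]
Step 8: ref 1 -> HIT, frames=[1,2,4]
Step 9: ref 2 -> HIT, frames=[1,2,4]
Step 10: ref 3 -> FAULT, evict 1, frames=[3,2,4]
At step 10: evicted page 1

Answer: 1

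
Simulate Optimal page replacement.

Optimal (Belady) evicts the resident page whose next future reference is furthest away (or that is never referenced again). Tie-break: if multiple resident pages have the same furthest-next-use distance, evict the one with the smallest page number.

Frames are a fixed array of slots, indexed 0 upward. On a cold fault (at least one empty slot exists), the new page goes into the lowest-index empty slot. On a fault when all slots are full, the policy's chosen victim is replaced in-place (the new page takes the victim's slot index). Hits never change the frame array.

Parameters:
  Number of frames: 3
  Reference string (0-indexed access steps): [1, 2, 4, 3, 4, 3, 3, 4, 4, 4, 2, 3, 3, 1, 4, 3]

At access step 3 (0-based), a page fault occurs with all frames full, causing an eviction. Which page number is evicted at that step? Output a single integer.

Step 0: ref 1 -> FAULT, frames=[1,-,-]
Step 1: ref 2 -> FAULT, frames=[1,2,-]
Step 2: ref 4 -> FAULT, frames=[1,2,4]
Step 3: ref 3 -> FAULT, evict 1, frames=[3,2,4]
At step 3: evicted page 1

Answer: 1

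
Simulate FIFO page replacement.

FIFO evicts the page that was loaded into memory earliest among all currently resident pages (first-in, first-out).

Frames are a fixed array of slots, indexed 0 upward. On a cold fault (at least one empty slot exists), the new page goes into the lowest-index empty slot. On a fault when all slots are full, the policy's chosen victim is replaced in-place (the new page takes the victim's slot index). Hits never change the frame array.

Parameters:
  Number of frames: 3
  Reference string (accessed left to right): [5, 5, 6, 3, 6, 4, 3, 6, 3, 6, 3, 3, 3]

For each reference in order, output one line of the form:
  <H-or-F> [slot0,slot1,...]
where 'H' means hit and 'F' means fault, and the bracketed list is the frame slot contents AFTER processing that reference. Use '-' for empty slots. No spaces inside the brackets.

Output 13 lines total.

F [5,-,-]
H [5,-,-]
F [5,6,-]
F [5,6,3]
H [5,6,3]
F [4,6,3]
H [4,6,3]
H [4,6,3]
H [4,6,3]
H [4,6,3]
H [4,6,3]
H [4,6,3]
H [4,6,3]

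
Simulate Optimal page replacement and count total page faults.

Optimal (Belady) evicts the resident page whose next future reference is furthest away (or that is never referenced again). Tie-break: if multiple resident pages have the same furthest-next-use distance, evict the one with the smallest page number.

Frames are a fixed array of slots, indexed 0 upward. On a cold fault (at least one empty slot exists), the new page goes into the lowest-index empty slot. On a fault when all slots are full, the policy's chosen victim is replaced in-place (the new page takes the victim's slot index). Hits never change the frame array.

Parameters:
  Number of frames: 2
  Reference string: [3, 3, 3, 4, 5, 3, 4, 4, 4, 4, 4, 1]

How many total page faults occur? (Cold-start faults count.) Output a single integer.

Step 0: ref 3 → FAULT, frames=[3,-]
Step 1: ref 3 → HIT, frames=[3,-]
Step 2: ref 3 → HIT, frames=[3,-]
Step 3: ref 4 → FAULT, frames=[3,4]
Step 4: ref 5 → FAULT (evict 4), frames=[3,5]
Step 5: ref 3 → HIT, frames=[3,5]
Step 6: ref 4 → FAULT (evict 3), frames=[4,5]
Step 7: ref 4 → HIT, frames=[4,5]
Step 8: ref 4 → HIT, frames=[4,5]
Step 9: ref 4 → HIT, frames=[4,5]
Step 10: ref 4 → HIT, frames=[4,5]
Step 11: ref 1 → FAULT (evict 4), frames=[1,5]
Total faults: 5

Answer: 5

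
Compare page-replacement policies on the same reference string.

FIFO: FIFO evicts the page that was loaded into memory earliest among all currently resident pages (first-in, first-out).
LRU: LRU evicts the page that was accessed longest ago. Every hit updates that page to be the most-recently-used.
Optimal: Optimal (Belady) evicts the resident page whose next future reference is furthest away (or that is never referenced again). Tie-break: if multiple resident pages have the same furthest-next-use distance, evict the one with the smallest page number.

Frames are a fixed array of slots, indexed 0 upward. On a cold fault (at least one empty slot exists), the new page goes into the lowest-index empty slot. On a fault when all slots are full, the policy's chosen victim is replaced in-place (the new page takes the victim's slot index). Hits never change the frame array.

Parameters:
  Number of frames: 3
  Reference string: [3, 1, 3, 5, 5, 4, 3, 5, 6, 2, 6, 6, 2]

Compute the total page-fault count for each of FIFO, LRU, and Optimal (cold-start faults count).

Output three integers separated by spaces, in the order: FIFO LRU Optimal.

--- FIFO ---
  step 0: ref 3 -> FAULT, frames=[3,-,-] (faults so far: 1)
  step 1: ref 1 -> FAULT, frames=[3,1,-] (faults so far: 2)
  step 2: ref 3 -> HIT, frames=[3,1,-] (faults so far: 2)
  step 3: ref 5 -> FAULT, frames=[3,1,5] (faults so far: 3)
  step 4: ref 5 -> HIT, frames=[3,1,5] (faults so far: 3)
  step 5: ref 4 -> FAULT, evict 3, frames=[4,1,5] (faults so far: 4)
  step 6: ref 3 -> FAULT, evict 1, frames=[4,3,5] (faults so far: 5)
  step 7: ref 5 -> HIT, frames=[4,3,5] (faults so far: 5)
  step 8: ref 6 -> FAULT, evict 5, frames=[4,3,6] (faults so far: 6)
  step 9: ref 2 -> FAULT, evict 4, frames=[2,3,6] (faults so far: 7)
  step 10: ref 6 -> HIT, frames=[2,3,6] (faults so far: 7)
  step 11: ref 6 -> HIT, frames=[2,3,6] (faults so far: 7)
  step 12: ref 2 -> HIT, frames=[2,3,6] (faults so far: 7)
  FIFO total faults: 7
--- LRU ---
  step 0: ref 3 -> FAULT, frames=[3,-,-] (faults so far: 1)
  step 1: ref 1 -> FAULT, frames=[3,1,-] (faults so far: 2)
  step 2: ref 3 -> HIT, frames=[3,1,-] (faults so far: 2)
  step 3: ref 5 -> FAULT, frames=[3,1,5] (faults so far: 3)
  step 4: ref 5 -> HIT, frames=[3,1,5] (faults so far: 3)
  step 5: ref 4 -> FAULT, evict 1, frames=[3,4,5] (faults so far: 4)
  step 6: ref 3 -> HIT, frames=[3,4,5] (faults so far: 4)
  step 7: ref 5 -> HIT, frames=[3,4,5] (faults so far: 4)
  step 8: ref 6 -> FAULT, evict 4, frames=[3,6,5] (faults so far: 5)
  step 9: ref 2 -> FAULT, evict 3, frames=[2,6,5] (faults so far: 6)
  step 10: ref 6 -> HIT, frames=[2,6,5] (faults so far: 6)
  step 11: ref 6 -> HIT, frames=[2,6,5] (faults so far: 6)
  step 12: ref 2 -> HIT, frames=[2,6,5] (faults so far: 6)
  LRU total faults: 6
--- Optimal ---
  step 0: ref 3 -> FAULT, frames=[3,-,-] (faults so far: 1)
  step 1: ref 1 -> FAULT, frames=[3,1,-] (faults so far: 2)
  step 2: ref 3 -> HIT, frames=[3,1,-] (faults so far: 2)
  step 3: ref 5 -> FAULT, frames=[3,1,5] (faults so far: 3)
  step 4: ref 5 -> HIT, frames=[3,1,5] (faults so far: 3)
  step 5: ref 4 -> FAULT, evict 1, frames=[3,4,5] (faults so far: 4)
  step 6: ref 3 -> HIT, frames=[3,4,5] (faults so far: 4)
  step 7: ref 5 -> HIT, frames=[3,4,5] (faults so far: 4)
  step 8: ref 6 -> FAULT, evict 3, frames=[6,4,5] (faults so far: 5)
  step 9: ref 2 -> FAULT, evict 4, frames=[6,2,5] (faults so far: 6)
  step 10: ref 6 -> HIT, frames=[6,2,5] (faults so far: 6)
  step 11: ref 6 -> HIT, frames=[6,2,5] (faults so far: 6)
  step 12: ref 2 -> HIT, frames=[6,2,5] (faults so far: 6)
  Optimal total faults: 6

Answer: 7 6 6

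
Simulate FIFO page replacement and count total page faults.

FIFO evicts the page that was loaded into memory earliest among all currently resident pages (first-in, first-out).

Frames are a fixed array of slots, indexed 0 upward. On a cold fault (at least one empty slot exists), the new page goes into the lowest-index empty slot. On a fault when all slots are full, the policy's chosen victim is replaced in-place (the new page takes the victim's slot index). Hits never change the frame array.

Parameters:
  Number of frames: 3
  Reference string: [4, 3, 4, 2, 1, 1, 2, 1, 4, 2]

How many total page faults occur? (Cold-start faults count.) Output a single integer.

Step 0: ref 4 → FAULT, frames=[4,-,-]
Step 1: ref 3 → FAULT, frames=[4,3,-]
Step 2: ref 4 → HIT, frames=[4,3,-]
Step 3: ref 2 → FAULT, frames=[4,3,2]
Step 4: ref 1 → FAULT (evict 4), frames=[1,3,2]
Step 5: ref 1 → HIT, frames=[1,3,2]
Step 6: ref 2 → HIT, frames=[1,3,2]
Step 7: ref 1 → HIT, frames=[1,3,2]
Step 8: ref 4 → FAULT (evict 3), frames=[1,4,2]
Step 9: ref 2 → HIT, frames=[1,4,2]
Total faults: 5

Answer: 5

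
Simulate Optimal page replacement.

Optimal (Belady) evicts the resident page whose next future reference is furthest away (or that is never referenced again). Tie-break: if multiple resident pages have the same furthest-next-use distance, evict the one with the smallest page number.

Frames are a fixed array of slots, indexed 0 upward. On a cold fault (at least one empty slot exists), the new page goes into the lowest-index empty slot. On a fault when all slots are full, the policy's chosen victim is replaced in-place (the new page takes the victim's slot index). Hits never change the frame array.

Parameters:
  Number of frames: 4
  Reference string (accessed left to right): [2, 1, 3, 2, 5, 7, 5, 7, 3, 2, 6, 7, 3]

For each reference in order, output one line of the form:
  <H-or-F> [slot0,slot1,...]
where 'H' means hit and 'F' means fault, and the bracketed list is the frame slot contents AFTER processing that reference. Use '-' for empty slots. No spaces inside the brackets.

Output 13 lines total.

F [2,-,-,-]
F [2,1,-,-]
F [2,1,3,-]
H [2,1,3,-]
F [2,1,3,5]
F [2,7,3,5]
H [2,7,3,5]
H [2,7,3,5]
H [2,7,3,5]
H [2,7,3,5]
F [6,7,3,5]
H [6,7,3,5]
H [6,7,3,5]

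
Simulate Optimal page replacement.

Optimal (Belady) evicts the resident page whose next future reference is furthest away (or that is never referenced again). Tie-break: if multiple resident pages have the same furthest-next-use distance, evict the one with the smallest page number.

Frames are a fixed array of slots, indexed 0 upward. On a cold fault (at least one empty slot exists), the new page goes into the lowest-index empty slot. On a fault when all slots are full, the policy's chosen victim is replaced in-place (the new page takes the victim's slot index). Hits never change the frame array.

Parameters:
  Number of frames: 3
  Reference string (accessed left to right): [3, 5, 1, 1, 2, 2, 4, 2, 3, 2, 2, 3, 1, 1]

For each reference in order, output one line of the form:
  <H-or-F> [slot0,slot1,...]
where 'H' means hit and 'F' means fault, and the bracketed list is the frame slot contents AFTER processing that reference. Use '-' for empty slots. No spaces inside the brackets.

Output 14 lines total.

F [3,-,-]
F [3,5,-]
F [3,5,1]
H [3,5,1]
F [3,2,1]
H [3,2,1]
F [3,2,4]
H [3,2,4]
H [3,2,4]
H [3,2,4]
H [3,2,4]
H [3,2,4]
F [3,1,4]
H [3,1,4]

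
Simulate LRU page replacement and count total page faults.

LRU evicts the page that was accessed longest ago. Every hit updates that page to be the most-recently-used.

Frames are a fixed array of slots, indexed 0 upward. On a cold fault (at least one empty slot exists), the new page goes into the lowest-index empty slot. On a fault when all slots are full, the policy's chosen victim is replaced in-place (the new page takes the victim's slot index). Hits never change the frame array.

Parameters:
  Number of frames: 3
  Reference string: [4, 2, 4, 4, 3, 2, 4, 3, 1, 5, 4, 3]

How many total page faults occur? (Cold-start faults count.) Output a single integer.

Answer: 7

Derivation:
Step 0: ref 4 → FAULT, frames=[4,-,-]
Step 1: ref 2 → FAULT, frames=[4,2,-]
Step 2: ref 4 → HIT, frames=[4,2,-]
Step 3: ref 4 → HIT, frames=[4,2,-]
Step 4: ref 3 → FAULT, frames=[4,2,3]
Step 5: ref 2 → HIT, frames=[4,2,3]
Step 6: ref 4 → HIT, frames=[4,2,3]
Step 7: ref 3 → HIT, frames=[4,2,3]
Step 8: ref 1 → FAULT (evict 2), frames=[4,1,3]
Step 9: ref 5 → FAULT (evict 4), frames=[5,1,3]
Step 10: ref 4 → FAULT (evict 3), frames=[5,1,4]
Step 11: ref 3 → FAULT (evict 1), frames=[5,3,4]
Total faults: 7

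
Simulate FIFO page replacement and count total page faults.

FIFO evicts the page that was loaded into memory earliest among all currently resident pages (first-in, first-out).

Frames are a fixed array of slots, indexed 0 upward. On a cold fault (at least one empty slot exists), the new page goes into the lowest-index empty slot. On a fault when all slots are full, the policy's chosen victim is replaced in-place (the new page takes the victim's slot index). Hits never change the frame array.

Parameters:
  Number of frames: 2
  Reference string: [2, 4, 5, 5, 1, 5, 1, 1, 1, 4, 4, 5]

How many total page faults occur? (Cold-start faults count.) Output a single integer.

Step 0: ref 2 → FAULT, frames=[2,-]
Step 1: ref 4 → FAULT, frames=[2,4]
Step 2: ref 5 → FAULT (evict 2), frames=[5,4]
Step 3: ref 5 → HIT, frames=[5,4]
Step 4: ref 1 → FAULT (evict 4), frames=[5,1]
Step 5: ref 5 → HIT, frames=[5,1]
Step 6: ref 1 → HIT, frames=[5,1]
Step 7: ref 1 → HIT, frames=[5,1]
Step 8: ref 1 → HIT, frames=[5,1]
Step 9: ref 4 → FAULT (evict 5), frames=[4,1]
Step 10: ref 4 → HIT, frames=[4,1]
Step 11: ref 5 → FAULT (evict 1), frames=[4,5]
Total faults: 6

Answer: 6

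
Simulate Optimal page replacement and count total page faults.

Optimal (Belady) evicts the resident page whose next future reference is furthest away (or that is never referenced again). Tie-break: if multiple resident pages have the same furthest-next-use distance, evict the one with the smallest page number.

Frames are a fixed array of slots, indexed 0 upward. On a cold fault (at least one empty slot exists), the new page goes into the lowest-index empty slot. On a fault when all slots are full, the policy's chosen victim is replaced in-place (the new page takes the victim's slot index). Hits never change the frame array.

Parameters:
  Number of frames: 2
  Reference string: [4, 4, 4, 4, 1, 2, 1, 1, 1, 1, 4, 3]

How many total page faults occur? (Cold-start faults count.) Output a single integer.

Step 0: ref 4 → FAULT, frames=[4,-]
Step 1: ref 4 → HIT, frames=[4,-]
Step 2: ref 4 → HIT, frames=[4,-]
Step 3: ref 4 → HIT, frames=[4,-]
Step 4: ref 1 → FAULT, frames=[4,1]
Step 5: ref 2 → FAULT (evict 4), frames=[2,1]
Step 6: ref 1 → HIT, frames=[2,1]
Step 7: ref 1 → HIT, frames=[2,1]
Step 8: ref 1 → HIT, frames=[2,1]
Step 9: ref 1 → HIT, frames=[2,1]
Step 10: ref 4 → FAULT (evict 1), frames=[2,4]
Step 11: ref 3 → FAULT (evict 2), frames=[3,4]
Total faults: 5

Answer: 5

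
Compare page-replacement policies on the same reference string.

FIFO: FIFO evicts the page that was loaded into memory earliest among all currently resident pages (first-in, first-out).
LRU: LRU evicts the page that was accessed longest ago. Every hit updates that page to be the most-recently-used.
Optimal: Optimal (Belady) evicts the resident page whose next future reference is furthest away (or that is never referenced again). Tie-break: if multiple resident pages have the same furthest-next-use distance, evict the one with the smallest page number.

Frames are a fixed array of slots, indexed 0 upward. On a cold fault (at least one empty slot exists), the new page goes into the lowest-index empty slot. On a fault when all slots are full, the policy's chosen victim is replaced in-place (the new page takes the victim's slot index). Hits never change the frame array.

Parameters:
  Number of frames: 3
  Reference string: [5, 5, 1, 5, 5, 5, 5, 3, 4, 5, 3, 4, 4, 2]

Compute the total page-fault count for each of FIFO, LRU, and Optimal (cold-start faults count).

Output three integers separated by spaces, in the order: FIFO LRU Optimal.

--- FIFO ---
  step 0: ref 5 -> FAULT, frames=[5,-,-] (faults so far: 1)
  step 1: ref 5 -> HIT, frames=[5,-,-] (faults so far: 1)
  step 2: ref 1 -> FAULT, frames=[5,1,-] (faults so far: 2)
  step 3: ref 5 -> HIT, frames=[5,1,-] (faults so far: 2)
  step 4: ref 5 -> HIT, frames=[5,1,-] (faults so far: 2)
  step 5: ref 5 -> HIT, frames=[5,1,-] (faults so far: 2)
  step 6: ref 5 -> HIT, frames=[5,1,-] (faults so far: 2)
  step 7: ref 3 -> FAULT, frames=[5,1,3] (faults so far: 3)
  step 8: ref 4 -> FAULT, evict 5, frames=[4,1,3] (faults so far: 4)
  step 9: ref 5 -> FAULT, evict 1, frames=[4,5,3] (faults so far: 5)
  step 10: ref 3 -> HIT, frames=[4,5,3] (faults so far: 5)
  step 11: ref 4 -> HIT, frames=[4,5,3] (faults so far: 5)
  step 12: ref 4 -> HIT, frames=[4,5,3] (faults so far: 5)
  step 13: ref 2 -> FAULT, evict 3, frames=[4,5,2] (faults so far: 6)
  FIFO total faults: 6
--- LRU ---
  step 0: ref 5 -> FAULT, frames=[5,-,-] (faults so far: 1)
  step 1: ref 5 -> HIT, frames=[5,-,-] (faults so far: 1)
  step 2: ref 1 -> FAULT, frames=[5,1,-] (faults so far: 2)
  step 3: ref 5 -> HIT, frames=[5,1,-] (faults so far: 2)
  step 4: ref 5 -> HIT, frames=[5,1,-] (faults so far: 2)
  step 5: ref 5 -> HIT, frames=[5,1,-] (faults so far: 2)
  step 6: ref 5 -> HIT, frames=[5,1,-] (faults so far: 2)
  step 7: ref 3 -> FAULT, frames=[5,1,3] (faults so far: 3)
  step 8: ref 4 -> FAULT, evict 1, frames=[5,4,3] (faults so far: 4)
  step 9: ref 5 -> HIT, frames=[5,4,3] (faults so far: 4)
  step 10: ref 3 -> HIT, frames=[5,4,3] (faults so far: 4)
  step 11: ref 4 -> HIT, frames=[5,4,3] (faults so far: 4)
  step 12: ref 4 -> HIT, frames=[5,4,3] (faults so far: 4)
  step 13: ref 2 -> FAULT, evict 5, frames=[2,4,3] (faults so far: 5)
  LRU total faults: 5
--- Optimal ---
  step 0: ref 5 -> FAULT, frames=[5,-,-] (faults so far: 1)
  step 1: ref 5 -> HIT, frames=[5,-,-] (faults so far: 1)
  step 2: ref 1 -> FAULT, frames=[5,1,-] (faults so far: 2)
  step 3: ref 5 -> HIT, frames=[5,1,-] (faults so far: 2)
  step 4: ref 5 -> HIT, frames=[5,1,-] (faults so far: 2)
  step 5: ref 5 -> HIT, frames=[5,1,-] (faults so far: 2)
  step 6: ref 5 -> HIT, frames=[5,1,-] (faults so far: 2)
  step 7: ref 3 -> FAULT, frames=[5,1,3] (faults so far: 3)
  step 8: ref 4 -> FAULT, evict 1, frames=[5,4,3] (faults so far: 4)
  step 9: ref 5 -> HIT, frames=[5,4,3] (faults so far: 4)
  step 10: ref 3 -> HIT, frames=[5,4,3] (faults so far: 4)
  step 11: ref 4 -> HIT, frames=[5,4,3] (faults so far: 4)
  step 12: ref 4 -> HIT, frames=[5,4,3] (faults so far: 4)
  step 13: ref 2 -> FAULT, evict 3, frames=[5,4,2] (faults so far: 5)
  Optimal total faults: 5

Answer: 6 5 5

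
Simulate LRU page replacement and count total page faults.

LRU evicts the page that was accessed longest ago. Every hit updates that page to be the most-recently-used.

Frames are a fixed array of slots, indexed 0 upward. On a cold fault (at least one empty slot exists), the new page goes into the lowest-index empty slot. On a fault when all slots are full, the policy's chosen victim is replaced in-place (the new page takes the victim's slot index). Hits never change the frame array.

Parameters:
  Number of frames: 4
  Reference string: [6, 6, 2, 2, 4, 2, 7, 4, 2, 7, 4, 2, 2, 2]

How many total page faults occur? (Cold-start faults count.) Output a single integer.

Answer: 4

Derivation:
Step 0: ref 6 → FAULT, frames=[6,-,-,-]
Step 1: ref 6 → HIT, frames=[6,-,-,-]
Step 2: ref 2 → FAULT, frames=[6,2,-,-]
Step 3: ref 2 → HIT, frames=[6,2,-,-]
Step 4: ref 4 → FAULT, frames=[6,2,4,-]
Step 5: ref 2 → HIT, frames=[6,2,4,-]
Step 6: ref 7 → FAULT, frames=[6,2,4,7]
Step 7: ref 4 → HIT, frames=[6,2,4,7]
Step 8: ref 2 → HIT, frames=[6,2,4,7]
Step 9: ref 7 → HIT, frames=[6,2,4,7]
Step 10: ref 4 → HIT, frames=[6,2,4,7]
Step 11: ref 2 → HIT, frames=[6,2,4,7]
Step 12: ref 2 → HIT, frames=[6,2,4,7]
Step 13: ref 2 → HIT, frames=[6,2,4,7]
Total faults: 4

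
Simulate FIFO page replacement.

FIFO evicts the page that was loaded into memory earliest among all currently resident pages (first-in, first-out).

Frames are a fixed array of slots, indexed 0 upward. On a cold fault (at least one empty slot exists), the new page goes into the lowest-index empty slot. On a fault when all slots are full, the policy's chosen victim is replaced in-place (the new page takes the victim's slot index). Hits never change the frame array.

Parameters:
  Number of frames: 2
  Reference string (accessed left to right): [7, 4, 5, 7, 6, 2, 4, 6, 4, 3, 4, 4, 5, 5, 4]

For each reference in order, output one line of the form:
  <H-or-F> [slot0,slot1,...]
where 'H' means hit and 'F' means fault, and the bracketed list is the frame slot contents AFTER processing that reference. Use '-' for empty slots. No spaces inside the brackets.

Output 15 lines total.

F [7,-]
F [7,4]
F [5,4]
F [5,7]
F [6,7]
F [6,2]
F [4,2]
F [4,6]
H [4,6]
F [3,6]
F [3,4]
H [3,4]
F [5,4]
H [5,4]
H [5,4]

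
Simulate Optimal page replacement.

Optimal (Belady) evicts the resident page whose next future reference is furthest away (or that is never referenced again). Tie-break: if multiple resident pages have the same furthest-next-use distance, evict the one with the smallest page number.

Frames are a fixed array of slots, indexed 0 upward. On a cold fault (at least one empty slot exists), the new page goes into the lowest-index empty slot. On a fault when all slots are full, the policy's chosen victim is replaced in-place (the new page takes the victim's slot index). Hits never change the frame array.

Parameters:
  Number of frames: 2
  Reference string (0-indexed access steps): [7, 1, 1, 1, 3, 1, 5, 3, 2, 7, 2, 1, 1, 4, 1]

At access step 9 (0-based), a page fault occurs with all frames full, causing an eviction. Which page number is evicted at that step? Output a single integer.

Answer: 5

Derivation:
Step 0: ref 7 -> FAULT, frames=[7,-]
Step 1: ref 1 -> FAULT, frames=[7,1]
Step 2: ref 1 -> HIT, frames=[7,1]
Step 3: ref 1 -> HIT, frames=[7,1]
Step 4: ref 3 -> FAULT, evict 7, frames=[3,1]
Step 5: ref 1 -> HIT, frames=[3,1]
Step 6: ref 5 -> FAULT, evict 1, frames=[3,5]
Step 7: ref 3 -> HIT, frames=[3,5]
Step 8: ref 2 -> FAULT, evict 3, frames=[2,5]
Step 9: ref 7 -> FAULT, evict 5, frames=[2,7]
At step 9: evicted page 5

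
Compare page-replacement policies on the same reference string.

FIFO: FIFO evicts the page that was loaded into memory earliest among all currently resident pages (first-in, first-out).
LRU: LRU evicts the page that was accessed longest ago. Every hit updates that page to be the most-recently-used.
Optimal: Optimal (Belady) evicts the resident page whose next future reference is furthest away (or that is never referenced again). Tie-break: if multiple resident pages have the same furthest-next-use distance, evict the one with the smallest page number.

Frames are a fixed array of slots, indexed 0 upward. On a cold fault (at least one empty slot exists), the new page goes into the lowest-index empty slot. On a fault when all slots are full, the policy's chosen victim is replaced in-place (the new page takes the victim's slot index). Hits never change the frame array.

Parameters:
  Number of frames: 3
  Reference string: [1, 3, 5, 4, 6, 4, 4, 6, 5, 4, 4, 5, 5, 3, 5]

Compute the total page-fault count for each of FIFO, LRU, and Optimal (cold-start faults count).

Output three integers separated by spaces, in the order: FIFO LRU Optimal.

Answer: 7 6 6

Derivation:
--- FIFO ---
  step 0: ref 1 -> FAULT, frames=[1,-,-] (faults so far: 1)
  step 1: ref 3 -> FAULT, frames=[1,3,-] (faults so far: 2)
  step 2: ref 5 -> FAULT, frames=[1,3,5] (faults so far: 3)
  step 3: ref 4 -> FAULT, evict 1, frames=[4,3,5] (faults so far: 4)
  step 4: ref 6 -> FAULT, evict 3, frames=[4,6,5] (faults so far: 5)
  step 5: ref 4 -> HIT, frames=[4,6,5] (faults so far: 5)
  step 6: ref 4 -> HIT, frames=[4,6,5] (faults so far: 5)
  step 7: ref 6 -> HIT, frames=[4,6,5] (faults so far: 5)
  step 8: ref 5 -> HIT, frames=[4,6,5] (faults so far: 5)
  step 9: ref 4 -> HIT, frames=[4,6,5] (faults so far: 5)
  step 10: ref 4 -> HIT, frames=[4,6,5] (faults so far: 5)
  step 11: ref 5 -> HIT, frames=[4,6,5] (faults so far: 5)
  step 12: ref 5 -> HIT, frames=[4,6,5] (faults so far: 5)
  step 13: ref 3 -> FAULT, evict 5, frames=[4,6,3] (faults so far: 6)
  step 14: ref 5 -> FAULT, evict 4, frames=[5,6,3] (faults so far: 7)
  FIFO total faults: 7
--- LRU ---
  step 0: ref 1 -> FAULT, frames=[1,-,-] (faults so far: 1)
  step 1: ref 3 -> FAULT, frames=[1,3,-] (faults so far: 2)
  step 2: ref 5 -> FAULT, frames=[1,3,5] (faults so far: 3)
  step 3: ref 4 -> FAULT, evict 1, frames=[4,3,5] (faults so far: 4)
  step 4: ref 6 -> FAULT, evict 3, frames=[4,6,5] (faults so far: 5)
  step 5: ref 4 -> HIT, frames=[4,6,5] (faults so far: 5)
  step 6: ref 4 -> HIT, frames=[4,6,5] (faults so far: 5)
  step 7: ref 6 -> HIT, frames=[4,6,5] (faults so far: 5)
  step 8: ref 5 -> HIT, frames=[4,6,5] (faults so far: 5)
  step 9: ref 4 -> HIT, frames=[4,6,5] (faults so far: 5)
  step 10: ref 4 -> HIT, frames=[4,6,5] (faults so far: 5)
  step 11: ref 5 -> HIT, frames=[4,6,5] (faults so far: 5)
  step 12: ref 5 -> HIT, frames=[4,6,5] (faults so far: 5)
  step 13: ref 3 -> FAULT, evict 6, frames=[4,3,5] (faults so far: 6)
  step 14: ref 5 -> HIT, frames=[4,3,5] (faults so far: 6)
  LRU total faults: 6
--- Optimal ---
  step 0: ref 1 -> FAULT, frames=[1,-,-] (faults so far: 1)
  step 1: ref 3 -> FAULT, frames=[1,3,-] (faults so far: 2)
  step 2: ref 5 -> FAULT, frames=[1,3,5] (faults so far: 3)
  step 3: ref 4 -> FAULT, evict 1, frames=[4,3,5] (faults so far: 4)
  step 4: ref 6 -> FAULT, evict 3, frames=[4,6,5] (faults so far: 5)
  step 5: ref 4 -> HIT, frames=[4,6,5] (faults so far: 5)
  step 6: ref 4 -> HIT, frames=[4,6,5] (faults so far: 5)
  step 7: ref 6 -> HIT, frames=[4,6,5] (faults so far: 5)
  step 8: ref 5 -> HIT, frames=[4,6,5] (faults so far: 5)
  step 9: ref 4 -> HIT, frames=[4,6,5] (faults so far: 5)
  step 10: ref 4 -> HIT, frames=[4,6,5] (faults so far: 5)
  step 11: ref 5 -> HIT, frames=[4,6,5] (faults so far: 5)
  step 12: ref 5 -> HIT, frames=[4,6,5] (faults so far: 5)
  step 13: ref 3 -> FAULT, evict 4, frames=[3,6,5] (faults so far: 6)
  step 14: ref 5 -> HIT, frames=[3,6,5] (faults so far: 6)
  Optimal total faults: 6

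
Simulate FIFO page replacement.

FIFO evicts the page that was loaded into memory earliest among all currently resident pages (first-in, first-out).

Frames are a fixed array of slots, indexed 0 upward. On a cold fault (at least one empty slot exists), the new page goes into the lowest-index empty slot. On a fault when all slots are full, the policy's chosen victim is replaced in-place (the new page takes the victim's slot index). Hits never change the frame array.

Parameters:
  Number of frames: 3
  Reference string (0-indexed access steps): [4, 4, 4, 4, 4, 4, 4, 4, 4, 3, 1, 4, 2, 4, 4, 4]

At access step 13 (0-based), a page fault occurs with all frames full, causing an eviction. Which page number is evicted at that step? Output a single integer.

Step 0: ref 4 -> FAULT, frames=[4,-,-]
Step 1: ref 4 -> HIT, frames=[4,-,-]
Step 2: ref 4 -> HIT, frames=[4,-,-]
Step 3: ref 4 -> HIT, frames=[4,-,-]
Step 4: ref 4 -> HIT, frames=[4,-,-]
Step 5: ref 4 -> HIT, frames=[4,-,-]
Step 6: ref 4 -> HIT, frames=[4,-,-]
Step 7: ref 4 -> HIT, frames=[4,-,-]
Step 8: ref 4 -> HIT, frames=[4,-,-]
Step 9: ref 3 -> FAULT, frames=[4,3,-]
Step 10: ref 1 -> FAULT, frames=[4,3,1]
Step 11: ref 4 -> HIT, frames=[4,3,1]
Step 12: ref 2 -> FAULT, evict 4, frames=[2,3,1]
Step 13: ref 4 -> FAULT, evict 3, frames=[2,4,1]
At step 13: evicted page 3

Answer: 3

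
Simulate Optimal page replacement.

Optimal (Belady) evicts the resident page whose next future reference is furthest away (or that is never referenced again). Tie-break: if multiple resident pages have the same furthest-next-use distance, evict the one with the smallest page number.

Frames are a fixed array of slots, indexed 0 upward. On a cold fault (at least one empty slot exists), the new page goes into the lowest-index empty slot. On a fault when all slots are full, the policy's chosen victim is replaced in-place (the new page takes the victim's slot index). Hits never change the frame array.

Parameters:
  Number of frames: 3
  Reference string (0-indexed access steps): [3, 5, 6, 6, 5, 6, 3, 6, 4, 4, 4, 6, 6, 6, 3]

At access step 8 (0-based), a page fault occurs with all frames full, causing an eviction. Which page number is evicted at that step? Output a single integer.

Answer: 5

Derivation:
Step 0: ref 3 -> FAULT, frames=[3,-,-]
Step 1: ref 5 -> FAULT, frames=[3,5,-]
Step 2: ref 6 -> FAULT, frames=[3,5,6]
Step 3: ref 6 -> HIT, frames=[3,5,6]
Step 4: ref 5 -> HIT, frames=[3,5,6]
Step 5: ref 6 -> HIT, frames=[3,5,6]
Step 6: ref 3 -> HIT, frames=[3,5,6]
Step 7: ref 6 -> HIT, frames=[3,5,6]
Step 8: ref 4 -> FAULT, evict 5, frames=[3,4,6]
At step 8: evicted page 5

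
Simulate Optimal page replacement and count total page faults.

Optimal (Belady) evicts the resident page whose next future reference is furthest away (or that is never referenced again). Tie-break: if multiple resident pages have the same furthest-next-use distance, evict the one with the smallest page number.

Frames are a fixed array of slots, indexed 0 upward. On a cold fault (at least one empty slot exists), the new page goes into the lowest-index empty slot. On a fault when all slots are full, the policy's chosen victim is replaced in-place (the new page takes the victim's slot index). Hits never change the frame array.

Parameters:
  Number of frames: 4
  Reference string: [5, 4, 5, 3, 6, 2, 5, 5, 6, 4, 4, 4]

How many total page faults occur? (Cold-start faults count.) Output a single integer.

Answer: 5

Derivation:
Step 0: ref 5 → FAULT, frames=[5,-,-,-]
Step 1: ref 4 → FAULT, frames=[5,4,-,-]
Step 2: ref 5 → HIT, frames=[5,4,-,-]
Step 3: ref 3 → FAULT, frames=[5,4,3,-]
Step 4: ref 6 → FAULT, frames=[5,4,3,6]
Step 5: ref 2 → FAULT (evict 3), frames=[5,4,2,6]
Step 6: ref 5 → HIT, frames=[5,4,2,6]
Step 7: ref 5 → HIT, frames=[5,4,2,6]
Step 8: ref 6 → HIT, frames=[5,4,2,6]
Step 9: ref 4 → HIT, frames=[5,4,2,6]
Step 10: ref 4 → HIT, frames=[5,4,2,6]
Step 11: ref 4 → HIT, frames=[5,4,2,6]
Total faults: 5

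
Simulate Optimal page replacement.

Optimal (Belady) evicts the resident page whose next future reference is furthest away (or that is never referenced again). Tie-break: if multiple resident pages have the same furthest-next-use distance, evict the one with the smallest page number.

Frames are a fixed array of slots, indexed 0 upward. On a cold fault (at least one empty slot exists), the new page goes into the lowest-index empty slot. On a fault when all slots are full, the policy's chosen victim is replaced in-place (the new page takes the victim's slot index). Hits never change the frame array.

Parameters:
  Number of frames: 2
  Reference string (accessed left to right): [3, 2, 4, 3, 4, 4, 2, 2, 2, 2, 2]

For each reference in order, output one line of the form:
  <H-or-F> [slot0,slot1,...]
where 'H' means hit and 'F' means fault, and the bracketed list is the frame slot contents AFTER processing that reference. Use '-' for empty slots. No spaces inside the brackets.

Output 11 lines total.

F [3,-]
F [3,2]
F [3,4]
H [3,4]
H [3,4]
H [3,4]
F [2,4]
H [2,4]
H [2,4]
H [2,4]
H [2,4]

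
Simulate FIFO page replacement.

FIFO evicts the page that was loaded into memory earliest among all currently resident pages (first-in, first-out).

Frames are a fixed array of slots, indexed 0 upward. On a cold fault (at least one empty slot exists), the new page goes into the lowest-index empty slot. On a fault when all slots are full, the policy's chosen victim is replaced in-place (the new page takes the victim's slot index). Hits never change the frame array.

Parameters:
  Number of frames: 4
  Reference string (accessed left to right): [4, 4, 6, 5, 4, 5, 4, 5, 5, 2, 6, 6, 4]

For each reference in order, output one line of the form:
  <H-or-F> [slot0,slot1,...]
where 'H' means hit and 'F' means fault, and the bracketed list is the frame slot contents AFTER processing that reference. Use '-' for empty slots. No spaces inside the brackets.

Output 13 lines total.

F [4,-,-,-]
H [4,-,-,-]
F [4,6,-,-]
F [4,6,5,-]
H [4,6,5,-]
H [4,6,5,-]
H [4,6,5,-]
H [4,6,5,-]
H [4,6,5,-]
F [4,6,5,2]
H [4,6,5,2]
H [4,6,5,2]
H [4,6,5,2]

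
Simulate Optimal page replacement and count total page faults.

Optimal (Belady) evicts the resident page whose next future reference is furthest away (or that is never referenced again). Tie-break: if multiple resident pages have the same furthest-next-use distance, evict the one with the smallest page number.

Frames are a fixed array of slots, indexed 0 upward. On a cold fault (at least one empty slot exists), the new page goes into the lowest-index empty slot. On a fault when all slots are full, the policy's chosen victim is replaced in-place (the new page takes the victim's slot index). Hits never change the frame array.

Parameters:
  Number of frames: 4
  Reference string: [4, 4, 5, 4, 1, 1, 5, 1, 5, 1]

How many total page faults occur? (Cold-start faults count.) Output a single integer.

Answer: 3

Derivation:
Step 0: ref 4 → FAULT, frames=[4,-,-,-]
Step 1: ref 4 → HIT, frames=[4,-,-,-]
Step 2: ref 5 → FAULT, frames=[4,5,-,-]
Step 3: ref 4 → HIT, frames=[4,5,-,-]
Step 4: ref 1 → FAULT, frames=[4,5,1,-]
Step 5: ref 1 → HIT, frames=[4,5,1,-]
Step 6: ref 5 → HIT, frames=[4,5,1,-]
Step 7: ref 1 → HIT, frames=[4,5,1,-]
Step 8: ref 5 → HIT, frames=[4,5,1,-]
Step 9: ref 1 → HIT, frames=[4,5,1,-]
Total faults: 3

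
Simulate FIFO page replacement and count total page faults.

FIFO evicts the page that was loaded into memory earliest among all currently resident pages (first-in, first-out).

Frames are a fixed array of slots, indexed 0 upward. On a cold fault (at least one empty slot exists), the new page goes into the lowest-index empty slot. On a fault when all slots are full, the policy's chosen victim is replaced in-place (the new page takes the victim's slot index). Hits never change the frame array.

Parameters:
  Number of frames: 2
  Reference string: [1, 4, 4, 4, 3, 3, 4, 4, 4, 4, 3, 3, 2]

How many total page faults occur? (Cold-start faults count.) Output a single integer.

Answer: 4

Derivation:
Step 0: ref 1 → FAULT, frames=[1,-]
Step 1: ref 4 → FAULT, frames=[1,4]
Step 2: ref 4 → HIT, frames=[1,4]
Step 3: ref 4 → HIT, frames=[1,4]
Step 4: ref 3 → FAULT (evict 1), frames=[3,4]
Step 5: ref 3 → HIT, frames=[3,4]
Step 6: ref 4 → HIT, frames=[3,4]
Step 7: ref 4 → HIT, frames=[3,4]
Step 8: ref 4 → HIT, frames=[3,4]
Step 9: ref 4 → HIT, frames=[3,4]
Step 10: ref 3 → HIT, frames=[3,4]
Step 11: ref 3 → HIT, frames=[3,4]
Step 12: ref 2 → FAULT (evict 4), frames=[3,2]
Total faults: 4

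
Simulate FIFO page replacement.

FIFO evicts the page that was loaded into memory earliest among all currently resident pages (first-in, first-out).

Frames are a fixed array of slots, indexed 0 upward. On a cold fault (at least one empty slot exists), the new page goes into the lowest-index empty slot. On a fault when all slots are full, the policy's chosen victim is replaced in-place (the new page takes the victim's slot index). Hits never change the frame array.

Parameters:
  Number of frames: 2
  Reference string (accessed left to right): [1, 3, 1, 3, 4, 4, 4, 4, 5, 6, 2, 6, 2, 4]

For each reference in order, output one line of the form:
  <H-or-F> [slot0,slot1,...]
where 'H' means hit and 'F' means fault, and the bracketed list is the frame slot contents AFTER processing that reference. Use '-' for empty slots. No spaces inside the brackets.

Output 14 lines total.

F [1,-]
F [1,3]
H [1,3]
H [1,3]
F [4,3]
H [4,3]
H [4,3]
H [4,3]
F [4,5]
F [6,5]
F [6,2]
H [6,2]
H [6,2]
F [4,2]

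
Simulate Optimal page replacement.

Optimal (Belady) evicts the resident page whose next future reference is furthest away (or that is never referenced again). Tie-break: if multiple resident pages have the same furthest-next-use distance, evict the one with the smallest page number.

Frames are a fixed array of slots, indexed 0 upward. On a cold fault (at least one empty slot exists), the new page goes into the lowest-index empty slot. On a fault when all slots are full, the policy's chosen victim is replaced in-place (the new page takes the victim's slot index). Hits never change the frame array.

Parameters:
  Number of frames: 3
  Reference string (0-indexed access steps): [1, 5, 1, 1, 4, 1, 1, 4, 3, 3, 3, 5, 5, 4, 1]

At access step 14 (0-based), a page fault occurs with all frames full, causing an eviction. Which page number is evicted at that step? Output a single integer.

Step 0: ref 1 -> FAULT, frames=[1,-,-]
Step 1: ref 5 -> FAULT, frames=[1,5,-]
Step 2: ref 1 -> HIT, frames=[1,5,-]
Step 3: ref 1 -> HIT, frames=[1,5,-]
Step 4: ref 4 -> FAULT, frames=[1,5,4]
Step 5: ref 1 -> HIT, frames=[1,5,4]
Step 6: ref 1 -> HIT, frames=[1,5,4]
Step 7: ref 4 -> HIT, frames=[1,5,4]
Step 8: ref 3 -> FAULT, evict 1, frames=[3,5,4]
Step 9: ref 3 -> HIT, frames=[3,5,4]
Step 10: ref 3 -> HIT, frames=[3,5,4]
Step 11: ref 5 -> HIT, frames=[3,5,4]
Step 12: ref 5 -> HIT, frames=[3,5,4]
Step 13: ref 4 -> HIT, frames=[3,5,4]
Step 14: ref 1 -> FAULT, evict 3, frames=[1,5,4]
At step 14: evicted page 3

Answer: 3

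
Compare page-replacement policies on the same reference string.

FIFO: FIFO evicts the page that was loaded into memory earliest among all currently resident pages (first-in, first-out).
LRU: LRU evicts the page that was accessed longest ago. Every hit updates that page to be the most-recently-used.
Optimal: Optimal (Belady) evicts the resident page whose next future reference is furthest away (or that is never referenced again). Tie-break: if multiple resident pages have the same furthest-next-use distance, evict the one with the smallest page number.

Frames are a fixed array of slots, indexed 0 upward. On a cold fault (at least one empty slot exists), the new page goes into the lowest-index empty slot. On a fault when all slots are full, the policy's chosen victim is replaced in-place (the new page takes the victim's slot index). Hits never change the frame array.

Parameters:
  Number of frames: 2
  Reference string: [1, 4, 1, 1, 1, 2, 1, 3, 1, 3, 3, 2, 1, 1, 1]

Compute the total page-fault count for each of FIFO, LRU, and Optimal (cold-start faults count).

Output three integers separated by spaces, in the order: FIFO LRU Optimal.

Answer: 7 6 5

Derivation:
--- FIFO ---
  step 0: ref 1 -> FAULT, frames=[1,-] (faults so far: 1)
  step 1: ref 4 -> FAULT, frames=[1,4] (faults so far: 2)
  step 2: ref 1 -> HIT, frames=[1,4] (faults so far: 2)
  step 3: ref 1 -> HIT, frames=[1,4] (faults so far: 2)
  step 4: ref 1 -> HIT, frames=[1,4] (faults so far: 2)
  step 5: ref 2 -> FAULT, evict 1, frames=[2,4] (faults so far: 3)
  step 6: ref 1 -> FAULT, evict 4, frames=[2,1] (faults so far: 4)
  step 7: ref 3 -> FAULT, evict 2, frames=[3,1] (faults so far: 5)
  step 8: ref 1 -> HIT, frames=[3,1] (faults so far: 5)
  step 9: ref 3 -> HIT, frames=[3,1] (faults so far: 5)
  step 10: ref 3 -> HIT, frames=[3,1] (faults so far: 5)
  step 11: ref 2 -> FAULT, evict 1, frames=[3,2] (faults so far: 6)
  step 12: ref 1 -> FAULT, evict 3, frames=[1,2] (faults so far: 7)
  step 13: ref 1 -> HIT, frames=[1,2] (faults so far: 7)
  step 14: ref 1 -> HIT, frames=[1,2] (faults so far: 7)
  FIFO total faults: 7
--- LRU ---
  step 0: ref 1 -> FAULT, frames=[1,-] (faults so far: 1)
  step 1: ref 4 -> FAULT, frames=[1,4] (faults so far: 2)
  step 2: ref 1 -> HIT, frames=[1,4] (faults so far: 2)
  step 3: ref 1 -> HIT, frames=[1,4] (faults so far: 2)
  step 4: ref 1 -> HIT, frames=[1,4] (faults so far: 2)
  step 5: ref 2 -> FAULT, evict 4, frames=[1,2] (faults so far: 3)
  step 6: ref 1 -> HIT, frames=[1,2] (faults so far: 3)
  step 7: ref 3 -> FAULT, evict 2, frames=[1,3] (faults so far: 4)
  step 8: ref 1 -> HIT, frames=[1,3] (faults so far: 4)
  step 9: ref 3 -> HIT, frames=[1,3] (faults so far: 4)
  step 10: ref 3 -> HIT, frames=[1,3] (faults so far: 4)
  step 11: ref 2 -> FAULT, evict 1, frames=[2,3] (faults so far: 5)
  step 12: ref 1 -> FAULT, evict 3, frames=[2,1] (faults so far: 6)
  step 13: ref 1 -> HIT, frames=[2,1] (faults so far: 6)
  step 14: ref 1 -> HIT, frames=[2,1] (faults so far: 6)
  LRU total faults: 6
--- Optimal ---
  step 0: ref 1 -> FAULT, frames=[1,-] (faults so far: 1)
  step 1: ref 4 -> FAULT, frames=[1,4] (faults so far: 2)
  step 2: ref 1 -> HIT, frames=[1,4] (faults so far: 2)
  step 3: ref 1 -> HIT, frames=[1,4] (faults so far: 2)
  step 4: ref 1 -> HIT, frames=[1,4] (faults so far: 2)
  step 5: ref 2 -> FAULT, evict 4, frames=[1,2] (faults so far: 3)
  step 6: ref 1 -> HIT, frames=[1,2] (faults so far: 3)
  step 7: ref 3 -> FAULT, evict 2, frames=[1,3] (faults so far: 4)
  step 8: ref 1 -> HIT, frames=[1,3] (faults so far: 4)
  step 9: ref 3 -> HIT, frames=[1,3] (faults so far: 4)
  step 10: ref 3 -> HIT, frames=[1,3] (faults so far: 4)
  step 11: ref 2 -> FAULT, evict 3, frames=[1,2] (faults so far: 5)
  step 12: ref 1 -> HIT, frames=[1,2] (faults so far: 5)
  step 13: ref 1 -> HIT, frames=[1,2] (faults so far: 5)
  step 14: ref 1 -> HIT, frames=[1,2] (faults so far: 5)
  Optimal total faults: 5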